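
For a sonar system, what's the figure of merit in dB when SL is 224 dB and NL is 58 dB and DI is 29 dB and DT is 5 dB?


190 dB


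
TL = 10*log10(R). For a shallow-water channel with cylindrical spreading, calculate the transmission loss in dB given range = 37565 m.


45.75 dB


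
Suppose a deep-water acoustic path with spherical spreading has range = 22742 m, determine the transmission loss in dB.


TL = 20*log10(22742) = 87.14

87.14 dB


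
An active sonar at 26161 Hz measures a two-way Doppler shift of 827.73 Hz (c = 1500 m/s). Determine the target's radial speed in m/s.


23.73 m/s


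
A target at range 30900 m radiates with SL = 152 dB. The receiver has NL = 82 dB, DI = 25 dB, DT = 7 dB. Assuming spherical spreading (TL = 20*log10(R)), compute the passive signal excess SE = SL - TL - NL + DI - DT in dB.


Step 1: TL = 20*log10(30900) = 89.8 dB
Step 2: SE = 152 - 89.8 - 82 + 25 - 7 = -1.8

-1.8 dB


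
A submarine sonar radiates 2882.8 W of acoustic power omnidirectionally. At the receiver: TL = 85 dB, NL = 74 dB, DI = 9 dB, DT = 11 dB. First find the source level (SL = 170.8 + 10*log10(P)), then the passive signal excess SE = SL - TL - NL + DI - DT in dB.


Step 1: SL = 170.8 + 10*log10(2882.8) = 205.4 dB
Step 2: SE = SL - TL - NL + DI - DT = 205.4 - 85 - 74 + 9 - 11 = 44.4

44.4 dB


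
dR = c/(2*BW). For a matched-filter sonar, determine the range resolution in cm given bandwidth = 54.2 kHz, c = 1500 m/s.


dR = c/(2*BW) = 1500 / (2 * 54.2e3) = 0.0138 m = 1.38 cm

1.38 cm


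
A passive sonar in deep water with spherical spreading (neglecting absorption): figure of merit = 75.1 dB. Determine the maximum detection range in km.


At max range FOM = TL, so 20*log10(R) = 75.1
R = 10^(75.1/20) = 5688.53 m = 5.69 km

5.69 km


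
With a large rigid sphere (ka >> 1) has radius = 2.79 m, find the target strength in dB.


TS = 10*log10(2.79^2 / 4) = 10*log10(1.946025) = 2.89

2.89 dB


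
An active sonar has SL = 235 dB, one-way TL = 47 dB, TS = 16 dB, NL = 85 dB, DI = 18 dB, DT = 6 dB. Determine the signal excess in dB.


SE = SL - 2*TL + TS - NL + DI - DT = 235 - 2*47 + (16) - 85 + 18 - 6 = 84

84 dB


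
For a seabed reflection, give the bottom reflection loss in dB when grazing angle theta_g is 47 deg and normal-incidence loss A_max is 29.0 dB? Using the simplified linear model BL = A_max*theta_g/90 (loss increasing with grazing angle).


15.14 dB


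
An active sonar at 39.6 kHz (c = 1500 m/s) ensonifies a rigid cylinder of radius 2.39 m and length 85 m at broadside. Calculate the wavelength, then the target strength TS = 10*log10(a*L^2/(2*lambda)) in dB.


Step 1: lambda = c/f = 1500/39600 = 0.03788 m
Step 2: TS = 10*log10(a*L^2/(2*lambda)) = 10*log10(2.39*85^2/(2*0.03788)) = 53.58

53.58 dB


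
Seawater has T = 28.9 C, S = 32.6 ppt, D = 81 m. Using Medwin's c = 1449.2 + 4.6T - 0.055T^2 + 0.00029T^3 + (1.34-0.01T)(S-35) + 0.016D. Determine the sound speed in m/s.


1541.98 m/s


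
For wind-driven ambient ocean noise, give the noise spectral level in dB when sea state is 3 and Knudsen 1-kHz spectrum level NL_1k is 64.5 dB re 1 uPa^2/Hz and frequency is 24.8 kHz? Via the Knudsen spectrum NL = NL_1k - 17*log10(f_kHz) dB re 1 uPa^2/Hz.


40.79 dB


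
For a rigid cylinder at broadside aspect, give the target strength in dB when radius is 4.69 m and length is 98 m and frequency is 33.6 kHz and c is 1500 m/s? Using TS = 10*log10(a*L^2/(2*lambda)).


lambda = 1500/33600 = 0.04464 m
TS = 10*log10(4.69*98^2/(2*0.04464)) = 57.03

57.03 dB


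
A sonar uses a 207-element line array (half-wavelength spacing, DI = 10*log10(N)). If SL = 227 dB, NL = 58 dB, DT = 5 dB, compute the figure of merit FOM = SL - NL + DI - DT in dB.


Step 1: DI = 10*log10(207) = 23.16 dB
Step 2: FOM = SL - NL + DI - DT = 227 - 58 + 23.16 - 5 = 187.16

187.16 dB


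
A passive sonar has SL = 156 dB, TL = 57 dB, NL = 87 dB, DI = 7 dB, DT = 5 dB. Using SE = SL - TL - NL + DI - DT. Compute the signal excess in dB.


SE = SL - TL - NL + DI - DT = 156 - 57 - 87 + 7 - 5 = 14

14 dB


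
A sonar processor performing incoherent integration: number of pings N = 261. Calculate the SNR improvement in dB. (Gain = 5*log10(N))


12.08 dB


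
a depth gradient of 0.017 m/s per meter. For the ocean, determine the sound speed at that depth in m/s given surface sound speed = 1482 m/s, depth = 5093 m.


c = 1482 + 0.017 * 5093 = 1568.581

1568.581 m/s


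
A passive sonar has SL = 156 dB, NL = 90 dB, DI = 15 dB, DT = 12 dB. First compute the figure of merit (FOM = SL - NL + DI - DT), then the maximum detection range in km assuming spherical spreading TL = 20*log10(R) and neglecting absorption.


Step 1: FOM = SL - NL + DI - DT = 156 - 90 + 15 - 12 = 69 dB
Step 2: at max range FOM = TL = 20*log10(R), so R = 10^(69/20) = 2818.38 m = 2.82 km

2.82 km


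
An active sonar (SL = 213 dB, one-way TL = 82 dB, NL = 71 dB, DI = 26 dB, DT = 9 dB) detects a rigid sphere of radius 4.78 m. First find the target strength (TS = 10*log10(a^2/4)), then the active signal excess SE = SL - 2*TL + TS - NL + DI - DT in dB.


Step 1: TS = 10*log10(4.78^2/4) = 7.57 dB
Step 2: SE = SL - 2*TL + TS - NL + DI - DT = 213 - 2*82 + (7.57) - 71 + 26 - 9 = 2.57

2.57 dB


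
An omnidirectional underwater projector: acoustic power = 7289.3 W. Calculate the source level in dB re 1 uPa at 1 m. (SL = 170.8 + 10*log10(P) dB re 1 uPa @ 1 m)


209.43 dB


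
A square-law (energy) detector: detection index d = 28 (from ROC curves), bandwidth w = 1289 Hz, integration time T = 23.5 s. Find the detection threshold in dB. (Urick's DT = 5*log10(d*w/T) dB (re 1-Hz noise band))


DT = 5*log10(d*w/T) = 5*log10(28 * 1289 / 23.5) = 5*log10(1535.83) = 15.93

15.93 dB


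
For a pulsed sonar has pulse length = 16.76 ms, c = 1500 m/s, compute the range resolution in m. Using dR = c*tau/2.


12.57 m


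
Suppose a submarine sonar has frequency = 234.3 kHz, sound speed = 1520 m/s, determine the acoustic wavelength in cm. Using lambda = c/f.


lambda = c/f = 1520 / 234300 = 0.0065 m = 0.65 cm

0.65 cm


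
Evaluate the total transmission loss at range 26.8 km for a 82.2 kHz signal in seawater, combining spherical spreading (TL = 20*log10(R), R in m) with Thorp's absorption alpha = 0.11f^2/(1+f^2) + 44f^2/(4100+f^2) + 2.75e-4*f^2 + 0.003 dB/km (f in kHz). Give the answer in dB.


875.27 dB


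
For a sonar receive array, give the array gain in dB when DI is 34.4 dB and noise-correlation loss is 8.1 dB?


26.3 dB


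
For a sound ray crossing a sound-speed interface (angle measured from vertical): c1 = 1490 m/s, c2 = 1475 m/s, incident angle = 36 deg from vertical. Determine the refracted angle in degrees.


35.58 deg


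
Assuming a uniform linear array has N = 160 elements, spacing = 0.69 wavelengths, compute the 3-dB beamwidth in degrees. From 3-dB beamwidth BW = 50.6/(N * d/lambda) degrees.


BW = 50.6 / (160 * 0.69) = 50.6 / 110.4 = 0.46

0.46 deg


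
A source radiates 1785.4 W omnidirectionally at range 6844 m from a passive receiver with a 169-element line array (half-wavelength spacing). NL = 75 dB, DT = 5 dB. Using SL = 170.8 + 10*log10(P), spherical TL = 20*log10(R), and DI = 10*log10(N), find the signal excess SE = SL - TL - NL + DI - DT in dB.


Step 1: SL = 170.8 + 10*log10(1785.4) = 203.32 dB
Step 2: TL = 20*log10(6844) = 76.71 dB
Step 3: DI = 10*log10(169) = 22.28 dB
Step 4: SE = SL - TL - NL + DI - DT = 203.32 - 76.71 - 75 + 22.28 - 5 = 68.89

68.89 dB


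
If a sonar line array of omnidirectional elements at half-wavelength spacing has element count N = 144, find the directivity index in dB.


DI = 10*log10(144) = 21.58

21.58 dB


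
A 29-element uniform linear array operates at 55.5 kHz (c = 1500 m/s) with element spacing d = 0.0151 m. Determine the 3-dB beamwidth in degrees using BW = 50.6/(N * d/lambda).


Step 1: lambda = 1500/55500 = 0.02703 m
Step 2: d/lambda = 0.0151/0.02703 = 0.5586
Step 3: BW = 50.6/(N * d/lambda) = 50.6/(29 * 0.5586) = 3.12

3.12 deg


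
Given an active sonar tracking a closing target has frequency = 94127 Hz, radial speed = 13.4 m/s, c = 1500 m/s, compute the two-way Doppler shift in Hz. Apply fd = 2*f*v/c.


fd = 2*f*v/c = 2 * 94127 * 13.4 / 1500 = 1681.74

1681.74 Hz


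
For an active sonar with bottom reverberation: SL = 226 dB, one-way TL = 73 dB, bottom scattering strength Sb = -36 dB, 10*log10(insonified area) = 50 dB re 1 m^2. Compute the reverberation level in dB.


94 dB


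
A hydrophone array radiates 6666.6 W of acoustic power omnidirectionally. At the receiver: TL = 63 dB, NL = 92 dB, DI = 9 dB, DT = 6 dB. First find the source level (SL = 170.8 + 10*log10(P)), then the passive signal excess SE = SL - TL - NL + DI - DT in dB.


Step 1: SL = 170.8 + 10*log10(6666.6) = 209.04 dB
Step 2: SE = SL - TL - NL + DI - DT = 209.04 - 63 - 92 + 9 - 6 = 57.04

57.04 dB


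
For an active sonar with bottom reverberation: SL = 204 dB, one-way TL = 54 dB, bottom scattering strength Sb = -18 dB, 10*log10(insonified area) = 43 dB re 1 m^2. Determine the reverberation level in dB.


RL = SL - 2*TL + Sb + 10*log10(A) = 204 - 2*54 + (-18) + 43 = 121

121 dB


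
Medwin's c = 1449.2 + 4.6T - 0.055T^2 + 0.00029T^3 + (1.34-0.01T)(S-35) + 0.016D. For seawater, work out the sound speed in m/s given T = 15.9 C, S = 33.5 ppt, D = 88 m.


1509.24 m/s


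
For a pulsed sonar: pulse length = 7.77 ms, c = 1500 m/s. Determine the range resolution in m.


dR = c*tau/2 = 1500 * 7.77e-3 / 2 = 5.8275

5.8275 m


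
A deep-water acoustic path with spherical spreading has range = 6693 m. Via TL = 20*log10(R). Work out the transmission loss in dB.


76.51 dB


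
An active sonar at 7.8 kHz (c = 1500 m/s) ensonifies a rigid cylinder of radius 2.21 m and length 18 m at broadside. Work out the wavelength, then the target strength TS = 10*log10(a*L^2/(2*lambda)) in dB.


Step 1: lambda = c/f = 1500/7800 = 0.19231 m
Step 2: TS = 10*log10(a*L^2/(2*lambda)) = 10*log10(2.21*18^2/(2*0.19231)) = 32.7

32.7 dB


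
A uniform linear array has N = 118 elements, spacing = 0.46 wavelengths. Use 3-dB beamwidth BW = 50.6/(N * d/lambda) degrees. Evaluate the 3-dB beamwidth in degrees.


BW = 50.6 / (118 * 0.46) = 50.6 / 54.28 = 0.93

0.93 deg


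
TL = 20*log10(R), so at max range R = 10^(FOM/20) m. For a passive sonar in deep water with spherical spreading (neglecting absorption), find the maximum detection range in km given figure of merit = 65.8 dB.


At max range FOM = TL, so 20*log10(R) = 65.8
R = 10^(65.8/20) = 1949.84 m = 1.95 km

1.95 km


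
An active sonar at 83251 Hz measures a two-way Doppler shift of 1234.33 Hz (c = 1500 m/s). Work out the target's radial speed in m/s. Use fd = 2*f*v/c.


From fd = 2*f*v/c, v = c*fd/(2*f) = 1500 * 1234.33 / (2*83251) = 11.12

11.12 m/s


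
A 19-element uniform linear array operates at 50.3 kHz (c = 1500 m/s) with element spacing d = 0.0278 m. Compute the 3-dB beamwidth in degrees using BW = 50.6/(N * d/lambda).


2.86 deg


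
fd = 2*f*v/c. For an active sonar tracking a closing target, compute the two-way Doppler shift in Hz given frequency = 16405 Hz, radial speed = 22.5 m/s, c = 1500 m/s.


492.15 Hz


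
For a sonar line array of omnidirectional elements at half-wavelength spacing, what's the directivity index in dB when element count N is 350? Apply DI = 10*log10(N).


25.44 dB


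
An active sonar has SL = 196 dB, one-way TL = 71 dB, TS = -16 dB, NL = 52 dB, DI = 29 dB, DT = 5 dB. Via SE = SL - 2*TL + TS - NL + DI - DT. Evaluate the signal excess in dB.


SE = SL - 2*TL + TS - NL + DI - DT = 196 - 2*71 + (-16) - 52 + 29 - 5 = 10

10 dB


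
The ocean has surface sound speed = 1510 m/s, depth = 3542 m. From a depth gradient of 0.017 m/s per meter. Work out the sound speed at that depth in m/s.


1570.214 m/s


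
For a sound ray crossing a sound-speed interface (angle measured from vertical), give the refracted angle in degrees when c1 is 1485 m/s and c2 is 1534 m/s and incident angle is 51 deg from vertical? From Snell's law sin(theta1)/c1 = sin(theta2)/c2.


sin(theta2) = (c2/c1)*sin(theta1) = (1534/1485)*sin(51 deg) = 0.80279
theta2 = arcsin(0.80279) = 53.4

53.4 deg


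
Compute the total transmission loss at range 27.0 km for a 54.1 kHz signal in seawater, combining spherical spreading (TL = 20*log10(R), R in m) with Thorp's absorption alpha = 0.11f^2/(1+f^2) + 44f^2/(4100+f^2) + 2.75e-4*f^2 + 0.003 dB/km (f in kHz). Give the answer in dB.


608.24 dB


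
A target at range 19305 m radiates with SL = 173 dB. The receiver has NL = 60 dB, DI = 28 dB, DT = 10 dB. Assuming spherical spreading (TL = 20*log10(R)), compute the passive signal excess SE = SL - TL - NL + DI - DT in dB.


Step 1: TL = 20*log10(19305) = 85.71 dB
Step 2: SE = 173 - 85.71 - 60 + 28 - 10 = 45.29

45.29 dB


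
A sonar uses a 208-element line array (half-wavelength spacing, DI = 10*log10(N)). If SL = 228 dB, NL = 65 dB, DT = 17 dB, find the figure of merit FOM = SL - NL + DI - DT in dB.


Step 1: DI = 10*log10(208) = 23.18 dB
Step 2: FOM = SL - NL + DI - DT = 228 - 65 + 23.18 - 17 = 169.18

169.18 dB


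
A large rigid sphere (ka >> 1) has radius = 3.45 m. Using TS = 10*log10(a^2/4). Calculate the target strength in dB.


TS = 10*log10(3.45^2 / 4) = 10*log10(2.975625) = 4.74

4.74 dB


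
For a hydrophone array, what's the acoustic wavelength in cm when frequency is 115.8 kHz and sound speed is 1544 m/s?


1.33 cm


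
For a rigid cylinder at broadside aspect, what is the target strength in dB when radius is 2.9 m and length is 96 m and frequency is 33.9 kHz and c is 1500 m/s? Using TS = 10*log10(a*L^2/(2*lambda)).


lambda = 1500/33900 = 0.04425 m
TS = 10*log10(2.9*96^2/(2*0.04425)) = 54.8

54.8 dB


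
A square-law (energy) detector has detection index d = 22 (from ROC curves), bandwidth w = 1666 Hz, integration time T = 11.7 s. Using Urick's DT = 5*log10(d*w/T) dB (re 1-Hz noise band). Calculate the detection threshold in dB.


17.48 dB


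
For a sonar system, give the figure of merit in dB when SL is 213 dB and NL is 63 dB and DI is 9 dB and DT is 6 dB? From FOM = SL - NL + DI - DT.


FOM = SL - NL + DI - DT = 213 - 63 + 9 - 6 = 153

153 dB


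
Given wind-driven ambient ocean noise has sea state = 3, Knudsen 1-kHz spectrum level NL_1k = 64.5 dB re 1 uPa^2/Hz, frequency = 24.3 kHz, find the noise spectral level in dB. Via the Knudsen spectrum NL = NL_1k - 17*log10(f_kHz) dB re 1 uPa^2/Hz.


NL = NL_1k - 17*log10(f_kHz) = 64.5 - 17*log10(24.3) = 64.5 - (23.56) = 40.94

40.94 dB


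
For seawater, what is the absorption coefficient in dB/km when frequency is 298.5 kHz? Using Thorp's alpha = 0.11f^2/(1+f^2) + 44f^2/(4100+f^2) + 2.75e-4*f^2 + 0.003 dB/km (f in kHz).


f^2 = 89102.25
alpha = 0.11*89102.25/(1+89102.25) + 44*89102.25/(4100+89102.25) + 2.75e-4*89102.25 + 0.003 = 66.681

66.681 dB/km


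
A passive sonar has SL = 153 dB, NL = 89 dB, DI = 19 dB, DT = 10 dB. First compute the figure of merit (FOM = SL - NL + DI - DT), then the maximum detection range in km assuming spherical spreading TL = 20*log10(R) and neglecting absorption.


Step 1: FOM = SL - NL + DI - DT = 153 - 89 + 19 - 10 = 73 dB
Step 2: at max range FOM = TL = 20*log10(R), so R = 10^(73/20) = 4466.84 m = 4.47 km

4.47 km


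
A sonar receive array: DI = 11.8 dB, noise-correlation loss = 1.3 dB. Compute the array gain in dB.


10.5 dB


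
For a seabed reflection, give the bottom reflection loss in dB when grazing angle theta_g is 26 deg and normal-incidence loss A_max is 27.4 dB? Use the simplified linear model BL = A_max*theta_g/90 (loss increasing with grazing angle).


7.92 dB


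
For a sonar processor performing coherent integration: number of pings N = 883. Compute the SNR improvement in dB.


29.46 dB


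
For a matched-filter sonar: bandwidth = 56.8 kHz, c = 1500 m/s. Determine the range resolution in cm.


dR = c/(2*BW) = 1500 / (2 * 56.8e3) = 0.0132 m = 1.32 cm

1.32 cm


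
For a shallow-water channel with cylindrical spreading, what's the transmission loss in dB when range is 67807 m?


TL = 10*log10(67807) = 48.31

48.31 dB


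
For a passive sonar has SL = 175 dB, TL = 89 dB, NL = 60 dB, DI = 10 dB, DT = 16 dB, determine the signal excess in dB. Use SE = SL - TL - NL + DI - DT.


SE = SL - TL - NL + DI - DT = 175 - 89 - 60 + 10 - 16 = 20

20 dB


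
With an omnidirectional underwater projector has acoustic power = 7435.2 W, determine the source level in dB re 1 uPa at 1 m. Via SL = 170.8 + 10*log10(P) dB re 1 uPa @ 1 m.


SL = 170.8 + 10*log10(7435.2) = 170.8 + 38.71 = 209.51

209.51 dB


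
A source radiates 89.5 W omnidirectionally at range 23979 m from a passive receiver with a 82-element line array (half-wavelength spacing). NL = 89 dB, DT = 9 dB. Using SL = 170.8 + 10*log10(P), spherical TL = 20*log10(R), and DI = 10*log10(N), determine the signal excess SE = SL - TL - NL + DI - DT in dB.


Step 1: SL = 170.8 + 10*log10(89.5) = 190.32 dB
Step 2: TL = 20*log10(23979) = 87.6 dB
Step 3: DI = 10*log10(82) = 19.14 dB
Step 4: SE = SL - TL - NL + DI - DT = 190.32 - 87.6 - 89 + 19.14 - 9 = 23.86

23.86 dB


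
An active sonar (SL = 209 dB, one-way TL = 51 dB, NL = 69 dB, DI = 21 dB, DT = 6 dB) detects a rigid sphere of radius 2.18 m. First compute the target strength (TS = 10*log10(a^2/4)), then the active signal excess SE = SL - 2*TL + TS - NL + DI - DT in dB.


Step 1: TS = 10*log10(2.18^2/4) = 0.75 dB
Step 2: SE = SL - 2*TL + TS - NL + DI - DT = 209 - 2*51 + (0.75) - 69 + 21 - 6 = 53.75

53.75 dB


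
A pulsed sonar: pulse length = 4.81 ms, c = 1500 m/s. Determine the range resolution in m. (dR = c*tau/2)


dR = c*tau/2 = 1500 * 4.81e-3 / 2 = 3.6075

3.6075 m


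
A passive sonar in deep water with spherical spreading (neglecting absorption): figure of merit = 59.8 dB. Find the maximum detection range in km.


At max range FOM = TL, so 20*log10(R) = 59.8
R = 10^(59.8/20) = 977.24 m = 0.98 km

0.98 km


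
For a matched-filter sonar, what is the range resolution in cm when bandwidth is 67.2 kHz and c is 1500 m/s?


1.12 cm


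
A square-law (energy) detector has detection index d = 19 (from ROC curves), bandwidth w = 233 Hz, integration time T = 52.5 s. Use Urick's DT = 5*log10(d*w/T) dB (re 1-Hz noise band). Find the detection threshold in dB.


9.63 dB


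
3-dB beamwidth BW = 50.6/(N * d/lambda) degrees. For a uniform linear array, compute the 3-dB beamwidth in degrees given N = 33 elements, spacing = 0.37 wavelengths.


4.14 deg


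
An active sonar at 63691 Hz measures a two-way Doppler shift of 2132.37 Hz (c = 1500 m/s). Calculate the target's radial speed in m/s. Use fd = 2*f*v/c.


From fd = 2*f*v/c, v = c*fd/(2*f) = 1500 * 2132.37 / (2*63691) = 25.11

25.11 m/s


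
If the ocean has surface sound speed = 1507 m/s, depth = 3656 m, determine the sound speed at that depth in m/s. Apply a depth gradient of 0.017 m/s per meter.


1569.152 m/s


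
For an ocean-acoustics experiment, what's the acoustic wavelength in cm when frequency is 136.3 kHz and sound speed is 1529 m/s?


1.12 cm


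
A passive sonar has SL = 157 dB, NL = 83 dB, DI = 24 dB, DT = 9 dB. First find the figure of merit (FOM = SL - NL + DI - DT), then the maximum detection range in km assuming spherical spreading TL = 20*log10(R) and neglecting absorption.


Step 1: FOM = SL - NL + DI - DT = 157 - 83 + 24 - 9 = 89 dB
Step 2: at max range FOM = TL = 20*log10(R), so R = 10^(89/20) = 28183.83 m = 28.18 km

28.18 km


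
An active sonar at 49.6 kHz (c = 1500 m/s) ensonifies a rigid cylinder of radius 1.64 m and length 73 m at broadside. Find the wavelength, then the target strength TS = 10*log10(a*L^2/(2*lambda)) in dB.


Step 1: lambda = c/f = 1500/49600 = 0.03024 m
Step 2: TS = 10*log10(a*L^2/(2*lambda)) = 10*log10(1.64*73^2/(2*0.03024)) = 51.6

51.6 dB


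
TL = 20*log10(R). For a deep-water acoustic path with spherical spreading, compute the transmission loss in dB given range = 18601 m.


85.39 dB


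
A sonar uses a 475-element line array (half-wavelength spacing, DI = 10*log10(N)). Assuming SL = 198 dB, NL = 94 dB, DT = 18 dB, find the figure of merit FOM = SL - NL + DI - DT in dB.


Step 1: DI = 10*log10(475) = 26.77 dB
Step 2: FOM = SL - NL + DI - DT = 198 - 94 + 26.77 - 18 = 112.77

112.77 dB


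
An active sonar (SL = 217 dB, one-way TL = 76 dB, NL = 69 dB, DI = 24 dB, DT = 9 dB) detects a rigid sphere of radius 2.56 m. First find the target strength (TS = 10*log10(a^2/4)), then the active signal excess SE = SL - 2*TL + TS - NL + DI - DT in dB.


Step 1: TS = 10*log10(2.56^2/4) = 2.14 dB
Step 2: SE = SL - 2*TL + TS - NL + DI - DT = 217 - 2*76 + (2.14) - 69 + 24 - 9 = 13.14

13.14 dB


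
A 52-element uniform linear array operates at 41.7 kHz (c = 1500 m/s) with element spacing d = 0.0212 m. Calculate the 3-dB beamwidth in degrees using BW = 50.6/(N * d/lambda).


Step 1: lambda = 1500/41700 = 0.03597 m
Step 2: d/lambda = 0.0212/0.03597 = 0.5894
Step 3: BW = 50.6/(N * d/lambda) = 50.6/(52 * 0.5894) = 1.65

1.65 deg


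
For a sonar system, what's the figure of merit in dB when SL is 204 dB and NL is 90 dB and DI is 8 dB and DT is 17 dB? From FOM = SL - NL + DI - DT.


FOM = SL - NL + DI - DT = 204 - 90 + 8 - 17 = 105

105 dB


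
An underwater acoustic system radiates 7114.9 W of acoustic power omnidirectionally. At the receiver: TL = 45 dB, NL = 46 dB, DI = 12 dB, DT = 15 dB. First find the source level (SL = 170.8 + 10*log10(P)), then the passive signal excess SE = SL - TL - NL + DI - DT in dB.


Step 1: SL = 170.8 + 10*log10(7114.9) = 209.32 dB
Step 2: SE = SL - TL - NL + DI - DT = 209.32 - 45 - 46 + 12 - 15 = 115.32

115.32 dB


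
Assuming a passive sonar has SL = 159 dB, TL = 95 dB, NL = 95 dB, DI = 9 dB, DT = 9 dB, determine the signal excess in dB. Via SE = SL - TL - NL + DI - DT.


-31 dB


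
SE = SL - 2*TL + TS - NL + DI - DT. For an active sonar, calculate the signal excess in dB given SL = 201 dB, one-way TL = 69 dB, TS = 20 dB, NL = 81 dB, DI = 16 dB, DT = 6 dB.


12 dB


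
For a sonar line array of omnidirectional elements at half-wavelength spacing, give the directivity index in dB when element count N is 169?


DI = 10*log10(169) = 22.28

22.28 dB


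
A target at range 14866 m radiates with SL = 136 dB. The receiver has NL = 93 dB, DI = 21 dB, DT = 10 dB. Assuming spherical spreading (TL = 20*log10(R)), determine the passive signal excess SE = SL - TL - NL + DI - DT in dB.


Step 1: TL = 20*log10(14866) = 83.44 dB
Step 2: SE = 136 - 83.44 - 93 + 21 - 10 = -29.44

-29.44 dB


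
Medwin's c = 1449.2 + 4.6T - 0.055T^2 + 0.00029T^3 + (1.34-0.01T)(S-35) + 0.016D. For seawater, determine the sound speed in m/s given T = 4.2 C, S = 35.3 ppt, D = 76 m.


1469.18 m/s


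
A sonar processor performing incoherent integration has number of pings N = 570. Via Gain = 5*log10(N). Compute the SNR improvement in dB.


Gain = 5*log10(570) = 13.78

13.78 dB


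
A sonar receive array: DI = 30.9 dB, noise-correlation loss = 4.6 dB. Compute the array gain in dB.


AG = DI - L_corr = 30.9 - 4.6 = 26.3

26.3 dB


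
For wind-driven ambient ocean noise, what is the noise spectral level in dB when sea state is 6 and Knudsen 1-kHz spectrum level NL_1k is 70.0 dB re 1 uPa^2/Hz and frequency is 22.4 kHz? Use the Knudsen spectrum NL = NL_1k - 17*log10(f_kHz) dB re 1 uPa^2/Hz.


NL = NL_1k - 17*log10(f_kHz) = 70.0 - 17*log10(22.4) = 70.0 - (22.95) = 47.05

47.05 dB


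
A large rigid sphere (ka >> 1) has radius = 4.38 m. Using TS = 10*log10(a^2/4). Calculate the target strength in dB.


TS = 10*log10(4.38^2 / 4) = 10*log10(4.7961) = 6.81

6.81 dB


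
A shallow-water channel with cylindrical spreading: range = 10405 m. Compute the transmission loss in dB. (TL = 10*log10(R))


40.17 dB


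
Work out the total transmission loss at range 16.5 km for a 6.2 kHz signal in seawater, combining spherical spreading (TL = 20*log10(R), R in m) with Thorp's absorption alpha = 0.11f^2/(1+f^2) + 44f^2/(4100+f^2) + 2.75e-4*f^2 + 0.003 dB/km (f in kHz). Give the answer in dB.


93.09 dB


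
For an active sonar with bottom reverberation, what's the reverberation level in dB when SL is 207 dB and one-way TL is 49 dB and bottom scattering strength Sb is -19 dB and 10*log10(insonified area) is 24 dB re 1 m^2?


RL = SL - 2*TL + Sb + 10*log10(A) = 207 - 2*49 + (-19) + 24 = 114

114 dB


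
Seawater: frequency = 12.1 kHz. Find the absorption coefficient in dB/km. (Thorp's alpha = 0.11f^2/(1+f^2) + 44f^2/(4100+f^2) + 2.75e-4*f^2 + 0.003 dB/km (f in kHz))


f^2 = 146.41
alpha = 0.11*146.41/(1+146.41) + 44*146.41/(4100+146.41) + 2.75e-4*146.41 + 0.003 = 1.67

1.67 dB/km


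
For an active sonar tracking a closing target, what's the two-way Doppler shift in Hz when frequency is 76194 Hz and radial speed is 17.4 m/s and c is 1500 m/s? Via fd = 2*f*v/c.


fd = 2*f*v/c = 2 * 76194 * 17.4 / 1500 = 1767.7

1767.7 Hz


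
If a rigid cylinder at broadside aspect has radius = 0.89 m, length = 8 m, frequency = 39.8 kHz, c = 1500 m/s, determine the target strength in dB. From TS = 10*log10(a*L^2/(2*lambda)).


28.78 dB


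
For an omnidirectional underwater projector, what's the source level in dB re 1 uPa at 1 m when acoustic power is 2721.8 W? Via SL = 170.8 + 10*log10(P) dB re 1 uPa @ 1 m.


205.15 dB


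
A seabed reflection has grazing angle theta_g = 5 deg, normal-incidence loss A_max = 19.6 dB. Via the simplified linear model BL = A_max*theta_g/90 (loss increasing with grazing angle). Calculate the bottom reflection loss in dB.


1.09 dB


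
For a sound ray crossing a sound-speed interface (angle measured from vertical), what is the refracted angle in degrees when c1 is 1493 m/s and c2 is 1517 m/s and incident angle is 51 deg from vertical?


sin(theta2) = (c2/c1)*sin(theta1) = (1517/1493)*sin(51 deg) = 0.78964
theta2 = arcsin(0.78964) = 52.15

52.15 deg


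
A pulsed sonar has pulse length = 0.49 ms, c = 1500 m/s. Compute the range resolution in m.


0.3675 m


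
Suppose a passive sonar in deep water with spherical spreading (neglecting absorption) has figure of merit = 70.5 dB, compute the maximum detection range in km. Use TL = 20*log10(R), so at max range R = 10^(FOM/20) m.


3.35 km


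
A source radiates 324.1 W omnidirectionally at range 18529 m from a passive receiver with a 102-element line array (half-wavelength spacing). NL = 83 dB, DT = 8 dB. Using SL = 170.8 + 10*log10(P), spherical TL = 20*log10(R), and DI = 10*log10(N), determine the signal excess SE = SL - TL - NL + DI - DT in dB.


Step 1: SL = 170.8 + 10*log10(324.1) = 195.91 dB
Step 2: TL = 20*log10(18529) = 85.36 dB
Step 3: DI = 10*log10(102) = 20.09 dB
Step 4: SE = SL - TL - NL + DI - DT = 195.91 - 85.36 - 83 + 20.09 - 8 = 39.64

39.64 dB


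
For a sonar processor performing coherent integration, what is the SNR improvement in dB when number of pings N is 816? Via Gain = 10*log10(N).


29.12 dB


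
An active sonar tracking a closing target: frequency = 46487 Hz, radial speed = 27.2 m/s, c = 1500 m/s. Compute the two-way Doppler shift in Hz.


fd = 2*f*v/c = 2 * 46487 * 27.2 / 1500 = 1685.93

1685.93 Hz


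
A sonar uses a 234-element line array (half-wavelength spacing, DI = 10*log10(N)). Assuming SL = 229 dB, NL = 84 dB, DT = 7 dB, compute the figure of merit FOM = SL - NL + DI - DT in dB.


161.69 dB


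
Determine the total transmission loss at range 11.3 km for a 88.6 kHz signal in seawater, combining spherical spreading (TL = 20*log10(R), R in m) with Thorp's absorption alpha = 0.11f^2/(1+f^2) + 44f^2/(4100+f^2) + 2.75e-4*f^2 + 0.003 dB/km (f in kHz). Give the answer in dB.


Step 1 (Thorp): alpha = 0.11*7849.96/(1+7849.96) + 44*7849.96/(4100+7849.96) + 2.75e-4*7849.96 + 0.003 = 31.1754 dB/km
Step 2: TL_spread = 20*log10(11300) = 81.06 dB
Step 3: TL_abs = alpha*R = 31.1754 * 11.3 = 352.28 dB
Step 4: TL_total = 81.06 + 352.28 = 433.34

433.34 dB


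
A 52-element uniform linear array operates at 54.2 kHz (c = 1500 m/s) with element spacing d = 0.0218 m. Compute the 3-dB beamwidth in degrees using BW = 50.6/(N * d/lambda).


1.24 deg


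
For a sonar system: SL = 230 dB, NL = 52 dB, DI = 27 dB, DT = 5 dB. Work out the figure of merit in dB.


FOM = SL - NL + DI - DT = 230 - 52 + 27 - 5 = 200

200 dB


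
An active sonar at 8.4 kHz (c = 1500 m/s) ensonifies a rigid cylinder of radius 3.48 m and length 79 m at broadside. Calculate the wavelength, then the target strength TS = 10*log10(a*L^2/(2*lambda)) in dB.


Step 1: lambda = c/f = 1500/8400 = 0.17857 m
Step 2: TS = 10*log10(a*L^2/(2*lambda)) = 10*log10(3.48*79^2/(2*0.17857)) = 47.84

47.84 dB


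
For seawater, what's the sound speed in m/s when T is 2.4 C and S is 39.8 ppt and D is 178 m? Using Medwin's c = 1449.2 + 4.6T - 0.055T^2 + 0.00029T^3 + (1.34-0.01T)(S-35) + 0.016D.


1469.09 m/s


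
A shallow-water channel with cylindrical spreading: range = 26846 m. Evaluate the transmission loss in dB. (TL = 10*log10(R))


TL = 10*log10(26846) = 44.29

44.29 dB


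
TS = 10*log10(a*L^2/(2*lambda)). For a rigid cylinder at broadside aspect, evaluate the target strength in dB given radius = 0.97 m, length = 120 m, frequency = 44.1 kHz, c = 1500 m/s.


53.12 dB


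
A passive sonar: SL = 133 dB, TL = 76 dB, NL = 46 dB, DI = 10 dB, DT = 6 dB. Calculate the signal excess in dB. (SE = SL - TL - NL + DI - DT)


15 dB


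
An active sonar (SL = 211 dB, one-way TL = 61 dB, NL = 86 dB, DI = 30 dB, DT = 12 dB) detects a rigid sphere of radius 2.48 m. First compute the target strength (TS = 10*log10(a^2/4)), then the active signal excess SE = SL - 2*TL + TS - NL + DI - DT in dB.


Step 1: TS = 10*log10(2.48^2/4) = 1.87 dB
Step 2: SE = SL - 2*TL + TS - NL + DI - DT = 211 - 2*61 + (1.87) - 86 + 30 - 12 = 22.87

22.87 dB


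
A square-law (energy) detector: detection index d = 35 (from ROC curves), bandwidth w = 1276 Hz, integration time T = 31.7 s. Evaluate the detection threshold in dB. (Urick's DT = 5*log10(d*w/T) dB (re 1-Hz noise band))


DT = 5*log10(d*w/T) = 5*log10(35 * 1276 / 31.7) = 5*log10(1408.83) = 15.74

15.74 dB


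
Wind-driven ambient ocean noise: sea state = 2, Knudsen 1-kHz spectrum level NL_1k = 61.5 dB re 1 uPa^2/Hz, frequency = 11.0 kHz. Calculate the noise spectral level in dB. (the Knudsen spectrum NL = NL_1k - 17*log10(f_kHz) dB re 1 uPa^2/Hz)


43.8 dB


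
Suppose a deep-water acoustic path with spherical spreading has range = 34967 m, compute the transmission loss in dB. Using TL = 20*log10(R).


TL = 20*log10(34967) = 90.87

90.87 dB


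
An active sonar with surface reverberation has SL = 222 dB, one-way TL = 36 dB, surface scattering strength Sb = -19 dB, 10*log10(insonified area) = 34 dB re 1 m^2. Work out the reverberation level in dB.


165 dB


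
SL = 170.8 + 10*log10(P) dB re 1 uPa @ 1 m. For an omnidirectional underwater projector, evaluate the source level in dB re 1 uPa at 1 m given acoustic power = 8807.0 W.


210.25 dB


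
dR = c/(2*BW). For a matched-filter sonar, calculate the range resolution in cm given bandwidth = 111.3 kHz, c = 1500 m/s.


dR = c/(2*BW) = 1500 / (2 * 111.3e3) = 0.0067 m = 0.67 cm

0.67 cm


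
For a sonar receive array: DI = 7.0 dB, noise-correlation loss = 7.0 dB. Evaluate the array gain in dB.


AG = DI - L_corr = 7.0 - 7.0 = 0.0

0.0 dB


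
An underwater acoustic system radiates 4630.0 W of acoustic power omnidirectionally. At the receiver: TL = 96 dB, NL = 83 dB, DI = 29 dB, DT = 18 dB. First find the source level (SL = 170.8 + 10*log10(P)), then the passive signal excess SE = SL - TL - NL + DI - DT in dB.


Step 1: SL = 170.8 + 10*log10(4630.0) = 207.46 dB
Step 2: SE = SL - TL - NL + DI - DT = 207.46 - 96 - 83 + 29 - 18 = 39.46

39.46 dB


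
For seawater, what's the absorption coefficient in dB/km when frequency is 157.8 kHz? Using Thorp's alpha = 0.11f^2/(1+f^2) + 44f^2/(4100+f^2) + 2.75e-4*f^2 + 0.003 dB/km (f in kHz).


44.74 dB/km


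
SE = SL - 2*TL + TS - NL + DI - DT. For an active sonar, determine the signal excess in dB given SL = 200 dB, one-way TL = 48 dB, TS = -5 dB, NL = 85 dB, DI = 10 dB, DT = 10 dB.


SE = SL - 2*TL + TS - NL + DI - DT = 200 - 2*48 + (-5) - 85 + 10 - 10 = 14

14 dB


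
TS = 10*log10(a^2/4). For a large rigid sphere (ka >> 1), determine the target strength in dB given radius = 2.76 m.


2.8 dB


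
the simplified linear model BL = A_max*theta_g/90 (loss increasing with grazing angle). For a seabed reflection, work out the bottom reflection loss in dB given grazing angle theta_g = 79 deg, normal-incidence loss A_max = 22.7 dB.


BL = A_max * theta_g / 90 = 22.7 * 79 / 90 = 19.93

19.93 dB


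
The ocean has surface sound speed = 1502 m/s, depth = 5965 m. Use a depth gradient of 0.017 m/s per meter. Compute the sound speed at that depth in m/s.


1603.405 m/s


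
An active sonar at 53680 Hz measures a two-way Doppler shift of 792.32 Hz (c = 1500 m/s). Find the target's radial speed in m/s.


11.07 m/s


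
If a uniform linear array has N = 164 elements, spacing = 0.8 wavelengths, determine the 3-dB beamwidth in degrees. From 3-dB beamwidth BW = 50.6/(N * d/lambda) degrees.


BW = 50.6 / (164 * 0.8) = 50.6 / 131.2 = 0.39

0.39 deg


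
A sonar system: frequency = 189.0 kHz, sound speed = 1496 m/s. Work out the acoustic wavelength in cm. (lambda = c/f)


0.79 cm


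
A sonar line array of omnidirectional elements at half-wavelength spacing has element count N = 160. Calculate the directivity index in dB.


DI = 10*log10(160) = 22.04

22.04 dB


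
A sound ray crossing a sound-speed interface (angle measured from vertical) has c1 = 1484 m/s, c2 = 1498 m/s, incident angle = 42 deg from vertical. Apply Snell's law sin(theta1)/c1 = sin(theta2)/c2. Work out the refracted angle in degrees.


sin(theta2) = (c2/c1)*sin(theta1) = (1498/1484)*sin(42 deg) = 0.67544
theta2 = arcsin(0.67544) = 42.49

42.49 deg


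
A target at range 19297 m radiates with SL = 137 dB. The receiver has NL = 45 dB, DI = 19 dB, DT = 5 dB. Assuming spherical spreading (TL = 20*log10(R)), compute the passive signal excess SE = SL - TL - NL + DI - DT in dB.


Step 1: TL = 20*log10(19297) = 85.71 dB
Step 2: SE = 137 - 85.71 - 45 + 19 - 5 = 20.29

20.29 dB


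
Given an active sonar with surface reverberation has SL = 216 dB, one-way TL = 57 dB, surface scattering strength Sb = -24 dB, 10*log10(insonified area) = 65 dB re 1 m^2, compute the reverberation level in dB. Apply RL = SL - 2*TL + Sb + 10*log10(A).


RL = SL - 2*TL + Sb + 10*log10(A) = 216 - 2*57 + (-24) + 65 = 143

143 dB


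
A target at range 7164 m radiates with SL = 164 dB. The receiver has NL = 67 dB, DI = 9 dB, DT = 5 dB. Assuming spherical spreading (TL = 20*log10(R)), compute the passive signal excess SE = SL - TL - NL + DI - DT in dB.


Step 1: TL = 20*log10(7164) = 77.1 dB
Step 2: SE = 164 - 77.1 - 67 + 9 - 5 = 23.9

23.9 dB


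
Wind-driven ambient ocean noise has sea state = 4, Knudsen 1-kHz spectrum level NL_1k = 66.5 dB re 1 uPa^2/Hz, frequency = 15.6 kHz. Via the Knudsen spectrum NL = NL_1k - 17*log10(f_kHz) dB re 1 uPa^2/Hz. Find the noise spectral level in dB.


NL = NL_1k - 17*log10(f_kHz) = 66.5 - 17*log10(15.6) = 66.5 - (20.28) = 46.22

46.22 dB


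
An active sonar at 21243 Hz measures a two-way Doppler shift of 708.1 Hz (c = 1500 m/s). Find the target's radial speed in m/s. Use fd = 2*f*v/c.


From fd = 2*f*v/c, v = c*fd/(2*f) = 1500 * 708.1 / (2*21243) = 25.0

25.0 m/s


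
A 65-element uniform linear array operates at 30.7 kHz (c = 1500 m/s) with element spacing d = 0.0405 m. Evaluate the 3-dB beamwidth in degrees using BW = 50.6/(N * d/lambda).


Step 1: lambda = 1500/30700 = 0.04886 m
Step 2: d/lambda = 0.0405/0.04886 = 0.8289
Step 3: BW = 50.6/(N * d/lambda) = 50.6/(65 * 0.8289) = 0.94

0.94 deg


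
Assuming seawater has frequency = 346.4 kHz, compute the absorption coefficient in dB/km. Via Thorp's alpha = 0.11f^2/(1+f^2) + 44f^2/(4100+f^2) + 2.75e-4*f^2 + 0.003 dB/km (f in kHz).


75.657 dB/km


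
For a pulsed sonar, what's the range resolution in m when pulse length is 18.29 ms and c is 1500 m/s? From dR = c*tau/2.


dR = c*tau/2 = 1500 * 18.29e-3 / 2 = 13.7175

13.7175 m


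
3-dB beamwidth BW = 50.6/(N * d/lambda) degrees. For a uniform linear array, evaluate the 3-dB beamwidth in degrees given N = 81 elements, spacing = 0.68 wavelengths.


BW = 50.6 / (81 * 0.68) = 50.6 / 55.08 = 0.92

0.92 deg


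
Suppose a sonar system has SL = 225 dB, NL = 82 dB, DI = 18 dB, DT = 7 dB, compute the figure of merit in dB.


FOM = SL - NL + DI - DT = 225 - 82 + 18 - 7 = 154

154 dB


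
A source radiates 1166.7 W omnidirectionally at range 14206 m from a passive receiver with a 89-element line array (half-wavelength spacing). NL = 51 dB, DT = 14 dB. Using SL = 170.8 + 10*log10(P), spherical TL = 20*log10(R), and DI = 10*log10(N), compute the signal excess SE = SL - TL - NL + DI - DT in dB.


Step 1: SL = 170.8 + 10*log10(1166.7) = 201.47 dB
Step 2: TL = 20*log10(14206) = 83.05 dB
Step 3: DI = 10*log10(89) = 19.49 dB
Step 4: SE = SL - TL - NL + DI - DT = 201.47 - 83.05 - 51 + 19.49 - 14 = 72.91

72.91 dB


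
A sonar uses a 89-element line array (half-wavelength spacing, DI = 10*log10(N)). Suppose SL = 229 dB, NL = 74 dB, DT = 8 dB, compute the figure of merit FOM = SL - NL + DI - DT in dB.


Step 1: DI = 10*log10(89) = 19.49 dB
Step 2: FOM = SL - NL + DI - DT = 229 - 74 + 19.49 - 8 = 166.49

166.49 dB


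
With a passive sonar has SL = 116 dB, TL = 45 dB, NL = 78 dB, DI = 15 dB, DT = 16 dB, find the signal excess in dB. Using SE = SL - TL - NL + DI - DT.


SE = SL - TL - NL + DI - DT = 116 - 45 - 78 + 15 - 16 = -8

-8 dB


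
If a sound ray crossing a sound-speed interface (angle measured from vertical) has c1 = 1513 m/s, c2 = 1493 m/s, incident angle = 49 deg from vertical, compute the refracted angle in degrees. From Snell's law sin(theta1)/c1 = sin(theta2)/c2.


sin(theta2) = (c2/c1)*sin(theta1) = (1493/1513)*sin(49 deg) = 0.74473
theta2 = arcsin(0.74473) = 48.14

48.14 deg


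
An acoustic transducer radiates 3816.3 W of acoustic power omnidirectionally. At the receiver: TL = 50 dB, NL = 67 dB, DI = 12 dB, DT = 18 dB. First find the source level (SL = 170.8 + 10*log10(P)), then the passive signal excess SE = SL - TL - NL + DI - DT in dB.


Step 1: SL = 170.8 + 10*log10(3816.3) = 206.62 dB
Step 2: SE = SL - TL - NL + DI - DT = 206.62 - 50 - 67 + 12 - 18 = 83.62

83.62 dB


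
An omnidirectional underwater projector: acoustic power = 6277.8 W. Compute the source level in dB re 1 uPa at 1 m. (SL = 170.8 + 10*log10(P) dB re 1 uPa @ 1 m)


208.78 dB


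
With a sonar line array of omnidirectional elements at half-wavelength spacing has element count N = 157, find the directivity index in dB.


21.96 dB


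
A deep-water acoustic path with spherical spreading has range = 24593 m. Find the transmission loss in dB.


TL = 20*log10(24593) = 87.82

87.82 dB


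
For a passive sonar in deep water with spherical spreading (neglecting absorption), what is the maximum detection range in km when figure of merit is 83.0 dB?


14.13 km


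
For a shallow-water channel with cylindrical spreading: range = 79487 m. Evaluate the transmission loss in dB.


49.0 dB


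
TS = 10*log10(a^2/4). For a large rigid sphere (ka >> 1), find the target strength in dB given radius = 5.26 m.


TS = 10*log10(5.26^2 / 4) = 10*log10(6.9169) = 8.4

8.4 dB
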